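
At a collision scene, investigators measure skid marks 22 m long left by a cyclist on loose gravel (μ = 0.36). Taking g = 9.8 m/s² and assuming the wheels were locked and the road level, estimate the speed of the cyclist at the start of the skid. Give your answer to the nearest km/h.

Initial speed ≈ 45 km/h

Deceleration a = μg = 0.36 × 9.8 = 3.528 m/s².
v = √(2a·d) = √(2 × 3.528 × 22) = √155.232 = 12.4592 m/s.
= 12.4592 × 3.6 = 44.853 km/h.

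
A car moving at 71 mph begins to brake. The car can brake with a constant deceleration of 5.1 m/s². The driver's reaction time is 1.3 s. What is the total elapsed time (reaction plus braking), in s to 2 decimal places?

71 mph × 0.44704 = 31.7398 m/s.
Braking time = v/a = 31.7398 / 5.100 = 6.223 s.
Total = 1.3 + 6.223 = 7.523 s.

Total time ≈ 7.52 s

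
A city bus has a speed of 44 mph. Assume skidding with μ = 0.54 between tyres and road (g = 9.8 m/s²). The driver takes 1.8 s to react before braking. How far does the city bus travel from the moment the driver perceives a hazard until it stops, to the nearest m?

Total stopping distance ≈ 72 m

44 mph × 0.44704 = 19.6698 m/s.
a = μg = 0.54 × 9.8 = 5.292 m/s².
Reaction distance = v·t_r = 19.6698 × 1.8 = 35.406 m.
Braking distance = v²/(2a) = 19.6698² / (2 × 5.292) = 386.901 / 10.584 = 36.555 m.
Total = 35.406 + 36.555 = 71.961 m.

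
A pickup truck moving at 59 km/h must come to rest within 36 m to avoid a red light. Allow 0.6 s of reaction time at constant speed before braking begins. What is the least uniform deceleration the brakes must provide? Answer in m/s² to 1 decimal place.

Required deceleration ≈ 5.1 m/s²

59 km/h ÷ 3.6 = 16.3889 m/s.
Distance covered during reaction = 16.3889 × 0.6 = 9.833 m.
Distance available for braking: 36 − 9.833 = 26.167 m.
v² = 2a·d ⇒ a = v²/(2d) = 16.3889² / (2 × 26.167) = 268.596 / 52.334 = 5.1323 m/s².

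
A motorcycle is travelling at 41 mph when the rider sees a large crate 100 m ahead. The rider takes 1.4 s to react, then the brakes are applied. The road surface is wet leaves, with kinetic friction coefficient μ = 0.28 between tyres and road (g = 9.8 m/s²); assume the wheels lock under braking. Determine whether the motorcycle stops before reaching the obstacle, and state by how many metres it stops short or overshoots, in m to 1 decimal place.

Yes — it stops 13.1 m short of the obstacle

41 mph × 0.44704 = 18.3286 m/s.
a = μg = 0.28 × 9.8 = 2.744 m/s².
Reaction distance = 18.3286 × 1.4 = 25.660 m.
Braking distance = v²/(2a) = 335.938 / 5.488 = 61.213 m.
Total stopping distance = 25.660 + 61.213 = 86.873 m, vs 100 m available — it stops with 100 − 86.873 = 13.127 m to spare.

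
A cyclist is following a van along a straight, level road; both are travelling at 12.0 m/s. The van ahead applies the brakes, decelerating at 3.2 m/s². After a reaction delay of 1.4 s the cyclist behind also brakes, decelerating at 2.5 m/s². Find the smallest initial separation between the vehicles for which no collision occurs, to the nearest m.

Minimum gap ≈ 23 m

Leader travels v²/(2a_L) = 144.000 / 6.400 = 22.500 m before stopping.
Follower covers v·t_r = 12.0000 × 1.4 = 16.800 m while reacting, then v²/(2a_F) = 144.000 / 5.000 = 28.800 m while braking, for a total of 16.800 + 28.800 = 45.600 m.
Since a_F ≤ a_L and the follower starts braking later, the follower is never slower than the leader, so the closest approach is when both have stopped.
Minimum gap = 45.600 − 22.500 = 23.100 m.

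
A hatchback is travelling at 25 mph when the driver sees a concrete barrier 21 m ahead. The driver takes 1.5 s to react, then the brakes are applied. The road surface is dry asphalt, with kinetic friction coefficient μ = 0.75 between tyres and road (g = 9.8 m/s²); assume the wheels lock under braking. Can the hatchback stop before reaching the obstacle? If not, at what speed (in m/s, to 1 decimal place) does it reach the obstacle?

No — it strikes the obstacle at 7.9 m/s

25 mph × 0.44704 = 11.1760 m/s.
a = μg = 0.75 × 9.8 = 7.350 m/s².
Reaction distance = 11.1760 × 1.5 = 16.764 m.
Braking distance needed to stop: v²/(2a) = 124.903 / 14.700 = 8.497 m, so total needed = 16.764 + 8.497 = 25.261 m > 21 m — it cannot stop.
Distance remaining when braking begins: 21 − 16.764 = 4.236 m.
v² = v₀² − 2a·d = 124.903 − 2 × 7.350 × 4.236 = 62.634 m²/s².
v = √62.634 = 7.914 m/s.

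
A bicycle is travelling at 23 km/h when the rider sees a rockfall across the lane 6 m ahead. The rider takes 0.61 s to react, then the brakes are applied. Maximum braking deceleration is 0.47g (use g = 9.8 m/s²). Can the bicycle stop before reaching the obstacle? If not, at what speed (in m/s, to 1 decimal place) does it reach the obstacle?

No — it strikes the obstacle at 4.6 m/s

23 km/h ÷ 3.6 = 6.3889 m/s.
a = 0.47 × 9.8 = 4.606 m/s².
Reaction distance = 6.3889 × 0.61 = 3.897 m.
Braking distance needed to stop: v²/(2a) = 40.818 / 9.212 = 4.431 m, so total needed = 3.897 + 4.431 = 8.328 m > 6 m — it cannot stop.
Distance remaining when braking begins: 6 − 3.897 = 2.103 m.
v² = v₀² − 2a·d = 40.818 − 2 × 4.606 × 2.103 = 21.445 m²/s².
v = √21.445 = 4.631 m/s.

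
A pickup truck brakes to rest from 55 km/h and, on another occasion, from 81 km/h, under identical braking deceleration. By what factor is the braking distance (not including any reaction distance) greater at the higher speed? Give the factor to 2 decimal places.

Factor ≈ 2.17

Braking distance d = v²/(2a), so with a fixed, d ∝ v².
Factor = (81/55)² = 1.4727² = 2.1688.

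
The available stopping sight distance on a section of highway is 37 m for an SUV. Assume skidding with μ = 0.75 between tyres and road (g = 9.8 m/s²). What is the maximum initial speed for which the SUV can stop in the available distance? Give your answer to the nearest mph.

Maximum speed ≈ 52 mph

a = μg = 0.75 × 9.8 = 7.350 m/s².
v²/(2a) = d ⇒ v = √(2 × 7.350 × 37) = √543.90 = 23.3217 m/s.
23.3217 m/s ÷ 0.44704 = 52.169 mph.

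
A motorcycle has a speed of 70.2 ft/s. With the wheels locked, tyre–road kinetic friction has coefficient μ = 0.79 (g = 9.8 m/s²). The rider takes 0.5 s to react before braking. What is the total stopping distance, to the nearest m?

70.2 ft/s × 0.3048 = 21.3970 m/s.
a = μg = 0.79 × 9.8 = 7.742 m/s².
Reaction distance = v·t_r = 21.3970 × 0.5 = 10.698 m.
Braking distance = v²/(2a) = 21.3970² / (2 × 7.742) = 457.832 / 15.484 = 29.568 m.
Total = 10.698 + 29.568 = 40.266 m.

Total stopping distance ≈ 40 m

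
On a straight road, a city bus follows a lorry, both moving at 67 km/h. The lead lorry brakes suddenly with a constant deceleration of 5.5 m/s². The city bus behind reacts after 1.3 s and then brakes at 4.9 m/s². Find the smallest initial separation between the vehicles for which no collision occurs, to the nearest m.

67 km/h ÷ 3.6 = 18.6111 m/s.
Leader travels v²/(2a_L) = 346.373 / 11.000 = 31.488 m before stopping.
Follower covers v·t_r = 18.6111 × 1.3 = 24.194 m while reacting, then v²/(2a_F) = 346.373 / 9.800 = 35.344 m while braking, for a total of 24.194 + 35.344 = 59.538 m.
Since a_F ≤ a_L and the follower starts braking later, the follower is never slower than the leader, so the closest approach is when both have stopped.
Minimum gap = 59.538 − 31.488 = 28.050 m.

Minimum gap ≈ 28 m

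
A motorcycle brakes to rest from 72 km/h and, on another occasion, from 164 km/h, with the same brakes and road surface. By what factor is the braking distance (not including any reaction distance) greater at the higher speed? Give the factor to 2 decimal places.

Factor ≈ 5.19

Braking distance d = v²/(2a), so with a fixed, d ∝ v².
Factor = (164/72)² = 2.2778² = 5.1884.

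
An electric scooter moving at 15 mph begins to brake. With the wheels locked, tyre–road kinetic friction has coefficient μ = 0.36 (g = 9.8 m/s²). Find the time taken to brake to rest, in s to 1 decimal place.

Braking time ≈ 1.9 s

15 mph × 0.44704 = 6.7056 m/s.
a = μg = 0.36 × 9.8 = 3.528 m/s².
Braking time = v/a = 6.7056 / 3.528 = 1.901 s.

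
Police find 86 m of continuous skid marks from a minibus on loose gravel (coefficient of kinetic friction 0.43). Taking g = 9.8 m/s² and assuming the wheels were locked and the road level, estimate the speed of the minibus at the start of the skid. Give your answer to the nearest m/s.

Initial speed ≈ 27 m/s

Deceleration a = μg = 0.43 × 9.8 = 4.214 m/s².
v = √(2a·d) = √(2 × 4.214 × 86) = √724.808 = 26.9223 m/s.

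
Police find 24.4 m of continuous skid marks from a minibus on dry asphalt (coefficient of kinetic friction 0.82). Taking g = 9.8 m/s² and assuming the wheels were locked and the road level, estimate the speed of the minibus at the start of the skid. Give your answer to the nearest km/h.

Deceleration a = μg = 0.82 × 9.8 = 8.036 m/s².
v = √(2a·d) = √(2 × 8.036 × 24.4) = √392.157 = 19.8030 m/s.
= 19.8030 × 3.6 = 71.291 km/h.

Initial speed ≈ 71 km/h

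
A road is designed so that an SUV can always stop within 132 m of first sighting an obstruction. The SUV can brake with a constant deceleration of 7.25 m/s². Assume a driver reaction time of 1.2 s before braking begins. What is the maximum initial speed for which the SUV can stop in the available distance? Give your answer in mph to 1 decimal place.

Maximum speed ≈ 80.3 mph

Stopping distance: v·t_r + v²/(2a) = 132 with t_r = 1.2 s and a = 7.250 m/s².
So v² + 17.400 v − 1914.00 = 0.
Positive root: v = −a·t_r + √((a·t_r)² + 2a·d) = −8.700 + √(75.690 + 1914.00) = 35.9059 m/s.
35.9059 m/s ÷ 0.44704 = 80.319 mph.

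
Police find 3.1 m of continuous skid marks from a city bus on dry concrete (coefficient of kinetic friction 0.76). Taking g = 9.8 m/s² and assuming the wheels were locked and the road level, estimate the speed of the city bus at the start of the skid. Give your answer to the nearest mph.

Deceleration a = μg = 0.76 × 9.8 = 7.448 m/s².
v = √(2a·d) = √(2 × 7.448 × 3.1) = √46.178 = 6.7954 m/s.
= 6.7954 ÷ 0.44704 = 15.201 mph.

Initial speed ≈ 15 mph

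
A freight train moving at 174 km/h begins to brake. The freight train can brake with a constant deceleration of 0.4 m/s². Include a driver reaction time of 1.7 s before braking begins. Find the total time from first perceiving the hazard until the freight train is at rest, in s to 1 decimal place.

174 km/h ÷ 3.6 = 48.3333 m/s.
Braking time = v/a = 48.3333 / 0.400 = 120.833 s.
Total = 1.7 + 120.833 = 122.533 s.

Total time ≈ 122.5 s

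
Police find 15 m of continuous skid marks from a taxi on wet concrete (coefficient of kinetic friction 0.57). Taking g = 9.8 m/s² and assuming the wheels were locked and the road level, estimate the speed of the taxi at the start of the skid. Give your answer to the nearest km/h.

Deceleration a = μg = 0.57 × 9.8 = 5.586 m/s².
v = √(2a·d) = √(2 × 5.586 × 15) = √167.580 = 12.9453 m/s.
= 12.9453 × 3.6 = 46.603 km/h.

Initial speed ≈ 47 km/h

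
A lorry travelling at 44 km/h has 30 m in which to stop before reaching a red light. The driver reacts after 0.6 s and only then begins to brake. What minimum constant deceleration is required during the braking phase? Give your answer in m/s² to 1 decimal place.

Required deceleration ≈ 3.3 m/s²

44 km/h ÷ 3.6 = 12.2222 m/s.
Distance covered during reaction = 12.2222 × 0.6 = 7.333 m.
Distance available for braking: 30 − 7.333 = 22.667 m.
v² = 2a·d ⇒ a = v²/(2d) = 12.2222² / (2 × 22.667) = 149.382 / 45.334 = 3.2951 m/s².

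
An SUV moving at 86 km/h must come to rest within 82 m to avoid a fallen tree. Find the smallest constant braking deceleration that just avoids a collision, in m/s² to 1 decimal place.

86 km/h ÷ 3.6 = 23.8889 m/s.
v² = 2a·d ⇒ a = v²/(2d) = 23.8889² / (2 × 82.000) = 570.680 / 164.000 = 3.4798 m/s².

Required deceleration ≈ 3.5 m/s²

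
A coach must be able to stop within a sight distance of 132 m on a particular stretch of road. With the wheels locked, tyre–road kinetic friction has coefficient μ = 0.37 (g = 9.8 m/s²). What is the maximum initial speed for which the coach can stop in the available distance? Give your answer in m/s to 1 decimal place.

Maximum speed ≈ 30.9 m/s

a = μg = 0.37 × 9.8 = 3.626 m/s².
v²/(2a) = d ⇒ v = √(2 × 3.626 × 132) = √957.26 = 30.9396 m/s.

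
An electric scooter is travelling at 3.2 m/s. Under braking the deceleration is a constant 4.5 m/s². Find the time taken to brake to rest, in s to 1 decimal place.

Braking time = v/a = 3.2000 / 4.500 = 0.711 s.

Braking time ≈ 0.7 s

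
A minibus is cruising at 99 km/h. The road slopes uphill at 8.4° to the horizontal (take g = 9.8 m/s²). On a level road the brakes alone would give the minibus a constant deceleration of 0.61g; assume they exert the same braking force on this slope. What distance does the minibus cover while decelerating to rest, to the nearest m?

99 km/h ÷ 3.6 = 27.5000 m/s.
a = 0.61 × 9.8 = 5.978 m/s².
Gravity along the uphill slope adds to the braking deceleration: a_eff = 5.978 + 9.8·sin 8.4° = 5.978 + 1.432 = 7.410 m/s².
Braking distance = v²/(2a) = 27.5000² / (2 × 7.410) = 756.250 / 14.820 = 51.029 m.

Braking distance ≈ 51 m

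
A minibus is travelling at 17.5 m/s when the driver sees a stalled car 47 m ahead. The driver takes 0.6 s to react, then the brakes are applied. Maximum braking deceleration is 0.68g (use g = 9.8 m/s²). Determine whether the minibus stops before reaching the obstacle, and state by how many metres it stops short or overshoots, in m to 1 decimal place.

Yes — it stops 13.5 m short of the obstacle

a = 0.68 × 9.8 = 6.664 m/s².
Reaction distance = 17.5000 × 0.6 = 10.500 m.
Braking distance = v²/(2a) = 306.250 / 13.328 = 22.978 m.
Total stopping distance = 10.500 + 22.978 = 33.478 m, vs 47 m available — it stops with 47 − 33.478 = 13.522 m to spare.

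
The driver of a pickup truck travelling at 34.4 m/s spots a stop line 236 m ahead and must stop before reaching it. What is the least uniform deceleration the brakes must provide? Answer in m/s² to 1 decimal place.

v² = 2a·d ⇒ a = v²/(2d) = 34.4000² / (2 × 236.000) = 1183.360 / 472.000 = 2.5071 m/s².

Required deceleration ≈ 2.5 m/s²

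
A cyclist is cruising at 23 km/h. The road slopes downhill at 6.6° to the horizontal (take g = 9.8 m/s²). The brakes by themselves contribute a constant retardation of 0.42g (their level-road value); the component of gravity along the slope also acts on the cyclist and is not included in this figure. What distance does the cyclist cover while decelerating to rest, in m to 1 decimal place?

Braking distance ≈ 6.8 m

23 km/h ÷ 3.6 = 6.3889 m/s.
a = 0.42 × 9.8 = 4.116 m/s².
Gravity along the downhill slope reduces the braking deceleration: a_eff = 4.116 − 9.8·sin 6.6° = 4.116 − 1.126 = 2.990 m/s².
Braking distance = v²/(2a) = 6.3889² / (2 × 2.990) = 40.818 / 5.980 = 6.826 m.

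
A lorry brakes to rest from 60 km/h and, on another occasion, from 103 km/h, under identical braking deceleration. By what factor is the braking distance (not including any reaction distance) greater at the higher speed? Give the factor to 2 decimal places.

Braking distance d = v²/(2a), so with a fixed, d ∝ v².
Factor = (103/60)² = 1.7167² = 2.9471.

Factor ≈ 2.95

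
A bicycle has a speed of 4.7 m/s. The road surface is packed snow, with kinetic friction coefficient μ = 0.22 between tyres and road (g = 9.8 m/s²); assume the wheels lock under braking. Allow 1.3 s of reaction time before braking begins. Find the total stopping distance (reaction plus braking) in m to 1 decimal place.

Total stopping distance ≈ 11.2 m

a = μg = 0.22 × 9.8 = 2.156 m/s².
Reaction distance = v·t_r = 4.7000 × 1.3 = 6.110 m.
Braking distance = v²/(2a) = 4.7000² / (2 × 2.156) = 22.090 / 4.312 = 5.123 m.
Total = 6.110 + 5.123 = 11.233 m.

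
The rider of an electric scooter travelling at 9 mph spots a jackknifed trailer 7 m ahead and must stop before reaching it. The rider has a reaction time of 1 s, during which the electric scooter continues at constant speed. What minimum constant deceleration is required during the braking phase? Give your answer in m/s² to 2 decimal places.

Required deceleration ≈ 2.72 m/s²

9 mph × 0.44704 = 4.0234 m/s.
Distance covered during reaction = 4.0234 × 1 = 4.023 m.
Distance available for braking: 7 − 4.023 = 2.977 m.
v² = 2a·d ⇒ a = v²/(2d) = 4.0234² / (2 × 2.977) = 16.188 / 5.954 = 2.7188 m/s².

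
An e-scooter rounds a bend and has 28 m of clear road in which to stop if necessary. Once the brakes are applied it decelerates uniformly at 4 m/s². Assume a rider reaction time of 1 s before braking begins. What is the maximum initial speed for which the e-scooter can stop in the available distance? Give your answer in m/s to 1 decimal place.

Stopping distance: v·t_r + v²/(2a) = 28 with t_r = 1 s and a = 4.000 m/s².
So v² + 8.000 v − 224.00 = 0.
Positive root: v = −a·t_r + √((a·t_r)² + 2a·d) = −4.000 + √(16.000 + 224.00) = 11.4919 m/s.

Maximum speed ≈ 11.5 m/s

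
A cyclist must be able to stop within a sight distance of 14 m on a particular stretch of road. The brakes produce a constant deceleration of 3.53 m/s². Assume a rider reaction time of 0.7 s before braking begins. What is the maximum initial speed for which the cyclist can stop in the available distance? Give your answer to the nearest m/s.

Maximum speed ≈ 8 m/s

Stopping distance: v·t_r + v²/(2a) = 14 with t_r = 0.7 s and a = 3.530 m/s².
So v² + 4.942 v − 98.84 = 0.
Positive root: v = −a·t_r + √((a·t_r)² + 2a·d) = −2.471 + √(6.106 + 98.84) = 7.7733 m/s.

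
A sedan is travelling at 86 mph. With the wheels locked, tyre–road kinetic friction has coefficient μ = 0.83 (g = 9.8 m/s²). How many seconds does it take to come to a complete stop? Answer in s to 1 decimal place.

86 mph × 0.44704 = 38.4454 m/s.
a = μg = 0.83 × 9.8 = 8.134 m/s².
Braking time = v/a = 38.4454 / 8.134 = 4.727 s.

Braking time ≈ 4.7 s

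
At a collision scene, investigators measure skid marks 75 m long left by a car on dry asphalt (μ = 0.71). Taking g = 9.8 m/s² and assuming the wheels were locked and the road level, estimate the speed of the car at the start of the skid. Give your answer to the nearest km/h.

Initial speed ≈ 116 km/h

Deceleration a = μg = 0.71 × 9.8 = 6.958 m/s².
v = √(2a·d) = √(2 × 6.958 × 75) = √1043.700 = 32.3063 m/s.
= 32.3063 × 3.6 = 116.303 km/h.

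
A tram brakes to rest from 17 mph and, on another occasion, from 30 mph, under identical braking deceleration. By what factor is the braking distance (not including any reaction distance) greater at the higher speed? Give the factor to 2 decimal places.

Braking distance d = v²/(2a), so with a fixed, d ∝ v².
Factor = (30/17)² = 1.7647² = 3.1142.

Factor ≈ 3.11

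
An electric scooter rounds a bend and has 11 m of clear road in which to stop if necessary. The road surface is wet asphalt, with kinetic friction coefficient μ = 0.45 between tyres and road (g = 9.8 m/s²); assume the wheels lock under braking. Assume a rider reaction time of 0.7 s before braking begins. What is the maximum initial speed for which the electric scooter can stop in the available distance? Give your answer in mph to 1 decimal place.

a = μg = 0.45 × 9.8 = 4.410 m/s².
Stopping distance: v·t_r + v²/(2a) = 11 with t_r = 0.7 s and a = 4.410 m/s².
So v² + 6.174 v − 97.02 = 0.
Positive root: v = −a·t_r + √((a·t_r)² + 2a·d) = −3.087 + √(9.530 + 97.02) = 7.2353 m/s.
7.2353 m/s ÷ 0.44704 = 16.185 mph.

Maximum speed ≈ 16.2 mph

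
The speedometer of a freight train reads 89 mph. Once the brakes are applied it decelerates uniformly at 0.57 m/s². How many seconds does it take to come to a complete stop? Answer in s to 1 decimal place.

89 mph × 0.44704 = 39.7866 m/s.
Braking time = v/a = 39.7866 / 0.570 = 69.801 s.

Braking time ≈ 69.8 s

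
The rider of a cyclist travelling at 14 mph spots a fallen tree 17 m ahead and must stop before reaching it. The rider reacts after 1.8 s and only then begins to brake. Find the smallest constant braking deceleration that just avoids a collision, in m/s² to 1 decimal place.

14 mph × 0.44704 = 6.2586 m/s.
Distance covered during reaction = 6.2586 × 1.8 = 11.265 m.
Distance available for braking: 17 − 11.265 = 5.735 m.
v² = 2a·d ⇒ a = v²/(2d) = 6.2586² / (2 × 5.735) = 39.170 / 11.470 = 3.4150 m/s².

Required deceleration ≈ 3.4 m/s²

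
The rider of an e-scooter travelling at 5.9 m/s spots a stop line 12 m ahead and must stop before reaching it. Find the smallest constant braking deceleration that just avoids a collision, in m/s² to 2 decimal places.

Required deceleration ≈ 1.45 m/s²

v² = 2a·d ⇒ a = v²/(2d) = 5.9000² / (2 × 12.000) = 34.810 / 24.000 = 1.4504 m/s².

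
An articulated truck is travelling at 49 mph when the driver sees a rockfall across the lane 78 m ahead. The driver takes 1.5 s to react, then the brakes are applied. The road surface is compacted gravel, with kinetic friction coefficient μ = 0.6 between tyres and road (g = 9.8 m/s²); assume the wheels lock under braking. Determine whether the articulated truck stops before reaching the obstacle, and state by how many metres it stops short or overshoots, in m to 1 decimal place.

49 mph × 0.44704 = 21.9050 m/s.
a = μg = 0.6 × 9.8 = 5.880 m/s².
Reaction distance = 21.9050 × 1.5 = 32.858 m.
Braking distance = v²/(2a) = 479.829 / 11.760 = 40.802 m.
Total stopping distance = 32.858 + 40.802 = 73.660 m, vs 78 m available — it stops with 78 − 73.660 = 4.340 m to spare.

Yes — it stops 4.3 m short of the obstacle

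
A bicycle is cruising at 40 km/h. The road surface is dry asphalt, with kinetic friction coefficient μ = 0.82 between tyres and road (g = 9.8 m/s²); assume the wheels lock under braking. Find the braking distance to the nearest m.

Braking distance ≈ 8 m

40 km/h ÷ 3.6 = 11.1111 m/s.
a = μg = 0.82 × 9.8 = 8.036 m/s².
Braking distance = v²/(2a) = 11.1111² / (2 × 8.036) = 123.457 / 16.072 = 7.681 m.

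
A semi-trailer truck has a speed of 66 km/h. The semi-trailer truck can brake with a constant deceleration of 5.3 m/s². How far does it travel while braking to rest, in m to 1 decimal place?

66 km/h ÷ 3.6 = 18.3333 m/s.
Braking distance = v²/(2a) = 18.3333² / (2 × 5.300) = 336.110 / 10.600 = 31.708 m.

Braking distance ≈ 31.7 m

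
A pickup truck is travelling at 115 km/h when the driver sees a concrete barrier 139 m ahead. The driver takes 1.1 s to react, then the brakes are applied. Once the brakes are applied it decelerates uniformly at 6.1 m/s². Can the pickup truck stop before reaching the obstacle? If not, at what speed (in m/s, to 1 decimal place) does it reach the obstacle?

115 km/h ÷ 3.6 = 31.9444 m/s.
Reaction distance = 31.9444 × 1.1 = 35.139 m.
Braking distance = v²/(2a) = 1020.445 / 12.200 = 83.643 m.
Total stopping distance = 35.139 + 83.643 = 118.782 m, vs 139 m available — it stops with 139 − 118.782 = 20.218 m to spare.

Yes — it stops about 20.2 m short of the obstacle, so it never reaches it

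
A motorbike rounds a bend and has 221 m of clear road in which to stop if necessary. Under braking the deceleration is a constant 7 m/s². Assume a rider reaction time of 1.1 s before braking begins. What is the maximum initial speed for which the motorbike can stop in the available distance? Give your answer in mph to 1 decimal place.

Stopping distance: v·t_r + v²/(2a) = 221 with t_r = 1.1 s and a = 7.000 m/s².
So v² + 15.400 v − 3094.00 = 0.
Positive root: v = −a·t_r + √((a·t_r)² + 2a·d) = −7.700 + √(59.290 + 3094.00) = 48.4542 m/s.
48.4542 m/s ÷ 0.44704 = 108.389 mph.

Maximum speed ≈ 108.4 mph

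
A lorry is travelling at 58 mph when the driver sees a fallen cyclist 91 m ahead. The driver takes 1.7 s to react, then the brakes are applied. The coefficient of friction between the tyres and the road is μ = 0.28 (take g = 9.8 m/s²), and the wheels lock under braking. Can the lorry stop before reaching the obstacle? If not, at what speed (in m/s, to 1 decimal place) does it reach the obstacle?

58 mph × 0.44704 = 25.9283 m/s.
a = μg = 0.28 × 9.8 = 2.744 m/s².
Reaction distance = 25.9283 × 1.7 = 44.078 m.
Braking distance needed to stop: v²/(2a) = 672.277 / 5.488 = 122.499 m, so total needed = 44.078 + 122.499 = 166.577 m > 91 m — it cannot stop.
Distance remaining when braking begins: 91 − 44.078 = 46.922 m.
v² = v₀² − 2a·d = 672.277 − 2 × 2.744 × 46.922 = 414.769 m²/s².
v = √414.769 = 20.366 m/s.

No — it strikes the obstacle at 20.4 m/s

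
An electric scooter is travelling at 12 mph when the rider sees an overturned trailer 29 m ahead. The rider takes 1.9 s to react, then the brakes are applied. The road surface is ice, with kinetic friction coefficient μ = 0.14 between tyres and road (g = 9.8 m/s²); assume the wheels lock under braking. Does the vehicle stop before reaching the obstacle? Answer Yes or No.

Yes

12 mph × 0.44704 = 5.3645 m/s.
a = μg = 0.14 × 9.8 = 1.372 m/s².
Reaction distance = 5.3645 × 1.9 = 10.193 m.
Braking distance = v²/(2a) = 28.778 / 2.744 = 10.488 m.
Total stopping distance = 10.193 + 10.488 = 20.681 m, vs 29 m available — it stops with 29 − 20.681 = 8.319 m to spare.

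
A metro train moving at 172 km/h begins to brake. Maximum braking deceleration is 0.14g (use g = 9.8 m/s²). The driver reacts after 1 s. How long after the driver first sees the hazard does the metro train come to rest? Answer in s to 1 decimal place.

Total time ≈ 35.8 s

172 km/h ÷ 3.6 = 47.7778 m/s.
a = 0.14 × 9.8 = 1.372 m/s².
Braking time = v/a = 47.7778 / 1.372 = 34.823 s.
Total = 1 + 34.823 = 35.823 s.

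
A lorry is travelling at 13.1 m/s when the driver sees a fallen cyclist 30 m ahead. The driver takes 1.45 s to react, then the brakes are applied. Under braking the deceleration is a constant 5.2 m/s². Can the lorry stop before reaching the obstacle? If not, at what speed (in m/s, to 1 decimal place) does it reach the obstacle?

Reaction distance = 13.1000 × 1.45 = 18.995 m.
Braking distance needed to stop: v²/(2a) = 171.610 / 10.400 = 16.501 m, so total needed = 18.995 + 16.501 = 35.496 m > 30 m — it cannot stop.
Distance remaining when braking begins: 30 − 18.995 = 11.005 m.
v² = v₀² − 2a·d = 171.610 − 2 × 5.200 × 11.005 = 57.158 m²/s².
v = √57.158 = 7.560 m/s.

No — it strikes the obstacle at 7.6 m/s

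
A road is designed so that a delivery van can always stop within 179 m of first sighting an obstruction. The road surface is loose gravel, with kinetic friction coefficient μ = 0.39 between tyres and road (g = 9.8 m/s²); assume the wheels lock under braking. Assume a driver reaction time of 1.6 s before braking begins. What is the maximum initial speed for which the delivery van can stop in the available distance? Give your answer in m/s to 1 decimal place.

a = μg = 0.39 × 9.8 = 3.822 m/s².
Stopping distance: v·t_r + v²/(2a) = 179 with t_r = 1.6 s and a = 3.822 m/s².
So v² + 12.230 v − 1368.28 = 0.
Positive root: v = −a·t_r + √((a·t_r)² + 2a·d) = −6.115 + √(37.393 + 1368.28) = 31.3773 m/s.

Maximum speed ≈ 31.4 m/s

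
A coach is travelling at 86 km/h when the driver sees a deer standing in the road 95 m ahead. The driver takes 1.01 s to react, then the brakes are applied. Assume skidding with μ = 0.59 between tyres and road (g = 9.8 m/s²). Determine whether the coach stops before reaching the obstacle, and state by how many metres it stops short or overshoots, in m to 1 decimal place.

Yes — it stops 21.5 m short of the obstacle

86 km/h ÷ 3.6 = 23.8889 m/s.
a = μg = 0.59 × 9.8 = 5.782 m/s².
Reaction distance = 23.8889 × 1.01 = 24.128 m.
Braking distance = v²/(2a) = 570.680 / 11.564 = 49.350 m.
Total stopping distance = 24.128 + 49.350 = 73.478 m, vs 95 m available — it stops with 95 − 73.478 = 21.522 m to spare.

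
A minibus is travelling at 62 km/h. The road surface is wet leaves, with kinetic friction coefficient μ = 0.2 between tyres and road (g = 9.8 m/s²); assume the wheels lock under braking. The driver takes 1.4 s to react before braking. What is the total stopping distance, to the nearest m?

62 km/h ÷ 3.6 = 17.2222 m/s.
a = μg = 0.2 × 9.8 = 1.960 m/s².
Reaction distance = v·t_r = 17.2222 × 1.4 = 24.111 m.
Braking distance = v²/(2a) = 17.2222² / (2 × 1.960) = 296.604 / 3.920 = 75.664 m.
Total = 24.111 + 75.664 = 99.775 m.

Total stopping distance ≈ 100 m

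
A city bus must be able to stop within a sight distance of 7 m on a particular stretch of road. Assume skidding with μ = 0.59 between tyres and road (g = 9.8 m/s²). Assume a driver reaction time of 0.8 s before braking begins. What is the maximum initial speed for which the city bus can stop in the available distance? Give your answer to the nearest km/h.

Maximum speed ≈ 20 km/h

a = μg = 0.59 × 9.8 = 5.782 m/s².
Stopping distance: v·t_r + v²/(2a) = 7 with t_r = 0.8 s and a = 5.782 m/s².
So v² + 9.251 v − 80.95 = 0.
Positive root: v = −a·t_r + √((a·t_r)² + 2a·d) = −4.626 + √(21.400 + 80.95) = 5.4908 m/s.
5.4908 m/s × 3.6 = 19.767 km/h.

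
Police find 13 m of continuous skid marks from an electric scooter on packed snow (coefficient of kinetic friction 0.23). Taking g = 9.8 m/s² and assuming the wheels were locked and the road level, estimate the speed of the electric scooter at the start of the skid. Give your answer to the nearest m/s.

Initial speed ≈ 8 m/s

Deceleration a = μg = 0.23 × 9.8 = 2.254 m/s².
v = √(2a·d) = √(2 × 2.254 × 13) = √58.604 = 7.6553 m/s.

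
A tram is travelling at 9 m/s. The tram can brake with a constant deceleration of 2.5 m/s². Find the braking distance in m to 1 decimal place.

Braking distance = v²/(2a) = 9.0000² / (2 × 2.500) = 81.000 / 5.000 = 16.200 m.

Braking distance ≈ 16.2 m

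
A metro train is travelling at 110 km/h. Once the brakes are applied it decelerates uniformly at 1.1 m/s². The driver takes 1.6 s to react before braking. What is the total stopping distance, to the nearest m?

Total stopping distance ≈ 473 m

110 km/h ÷ 3.6 = 30.5556 m/s.
Reaction distance = v·t_r = 30.5556 × 1.6 = 48.889 m.
Braking distance = v²/(2a) = 30.5556² / (2 × 1.100) = 933.645 / 2.200 = 424.384 m.
Total = 48.889 + 424.384 = 473.273 m.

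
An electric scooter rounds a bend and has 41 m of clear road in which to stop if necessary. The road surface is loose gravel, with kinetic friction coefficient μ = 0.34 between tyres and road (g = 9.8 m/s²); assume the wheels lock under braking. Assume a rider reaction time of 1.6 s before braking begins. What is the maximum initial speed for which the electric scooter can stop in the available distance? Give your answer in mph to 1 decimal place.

Maximum speed ≈ 26.9 mph

a = μg = 0.34 × 9.8 = 3.332 m/s².
Stopping distance: v·t_r + v²/(2a) = 41 with t_r = 1.6 s and a = 3.332 m/s².
So v² + 10.662 v − 273.22 = 0.
Positive root: v = −a·t_r + √((a·t_r)² + 2a·d) = −5.331 + √(28.420 + 273.22) = 12.0368 m/s.
12.0368 m/s ÷ 0.44704 = 26.926 mph.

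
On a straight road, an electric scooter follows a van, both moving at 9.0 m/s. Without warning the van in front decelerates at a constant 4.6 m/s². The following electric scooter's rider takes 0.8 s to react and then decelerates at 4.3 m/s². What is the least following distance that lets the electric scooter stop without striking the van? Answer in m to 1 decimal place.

Leader travels v²/(2a_L) = 81.000 / 9.200 = 8.804 m before stopping.
Follower covers v·t_r = 9.0000 × 0.8 = 7.200 m while reacting, then v²/(2a_F) = 81.000 / 8.600 = 9.419 m while braking, for a total of 7.200 + 9.419 = 16.619 m.
Since a_F ≤ a_L and the follower starts braking later, the follower is never slower than the leader, so the closest approach is when both have stopped.
Minimum gap = 16.619 − 8.804 = 7.815 m.

Minimum gap ≈ 7.8 m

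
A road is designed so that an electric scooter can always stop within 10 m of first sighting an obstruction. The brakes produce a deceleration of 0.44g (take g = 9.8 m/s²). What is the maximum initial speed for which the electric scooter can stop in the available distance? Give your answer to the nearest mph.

a = 0.44 × 9.8 = 4.312 m/s².
v²/(2a) = d ⇒ v = √(2 × 4.312 × 10) = √86.24 = 9.2865 m/s.
9.2865 m/s ÷ 0.44704 = 20.773 mph.

Maximum speed ≈ 21 mph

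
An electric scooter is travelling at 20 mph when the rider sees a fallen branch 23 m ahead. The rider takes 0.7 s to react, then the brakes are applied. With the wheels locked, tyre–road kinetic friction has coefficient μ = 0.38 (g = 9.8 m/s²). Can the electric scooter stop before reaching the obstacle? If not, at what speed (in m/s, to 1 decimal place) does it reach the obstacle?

20 mph × 0.44704 = 8.9408 m/s.
a = μg = 0.38 × 9.8 = 3.724 m/s².
Reaction distance = 8.9408 × 0.7 = 6.259 m.
Braking distance = v²/(2a) = 79.938 / 7.448 = 10.733 m.
Total stopping distance = 6.259 + 10.733 = 16.992 m, vs 23 m available — it stops with 23 − 16.992 = 6.008 m to spare.

Yes — it stops about 6.0 m short of the obstacle, so it never reaches it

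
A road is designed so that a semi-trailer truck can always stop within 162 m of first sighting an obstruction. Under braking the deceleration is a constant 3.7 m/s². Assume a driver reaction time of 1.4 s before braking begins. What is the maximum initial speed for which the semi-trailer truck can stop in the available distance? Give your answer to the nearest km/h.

Maximum speed ≈ 107 km/h

Stopping distance: v·t_r + v²/(2a) = 162 with t_r = 1.4 s and a = 3.700 m/s².
So v² + 10.360 v − 1198.80 = 0.
Positive root: v = −a·t_r + √((a·t_r)² + 2a·d) = −5.180 + √(26.832 + 1198.80) = 29.8290 m/s.
29.8290 m/s × 3.6 = 107.384 km/h.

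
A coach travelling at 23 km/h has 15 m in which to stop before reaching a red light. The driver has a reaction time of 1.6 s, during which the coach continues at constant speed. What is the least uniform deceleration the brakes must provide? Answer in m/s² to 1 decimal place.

23 km/h ÷ 3.6 = 6.3889 m/s.
Distance covered during reaction = 6.3889 × 1.6 = 10.222 m.
Distance available for braking: 15 − 10.222 = 4.778 m.
v² = 2a·d ⇒ a = v²/(2d) = 6.3889² / (2 × 4.778) = 40.818 / 9.556 = 4.2715 m/s².

Required deceleration ≈ 4.3 m/s²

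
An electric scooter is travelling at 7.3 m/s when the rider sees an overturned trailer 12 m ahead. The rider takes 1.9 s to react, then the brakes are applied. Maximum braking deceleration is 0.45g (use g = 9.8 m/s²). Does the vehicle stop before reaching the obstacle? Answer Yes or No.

No

a = 0.45 × 9.8 = 4.410 m/s².
Reaction distance = 7.3000 × 1.9 = 13.870 m.
Braking distance = v²/(2a) = 53.290 / 8.820 = 6.042 m.
Total stopping distance = 13.870 + 6.042 = 19.912 m, vs 12 m available — it cannot stop in time and overshoots by 19.912 − 12 = 7.912 m.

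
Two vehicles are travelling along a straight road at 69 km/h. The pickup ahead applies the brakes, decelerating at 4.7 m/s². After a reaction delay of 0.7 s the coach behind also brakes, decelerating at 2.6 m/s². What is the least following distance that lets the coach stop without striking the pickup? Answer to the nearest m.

69 km/h ÷ 3.6 = 19.1667 m/s.
Leader travels v²/(2a_L) = 367.362 / 9.400 = 39.081 m before stopping.
Follower covers v·t_r = 19.1667 × 0.7 = 13.417 m while reacting, then v²/(2a_F) = 367.362 / 5.200 = 70.647 m while braking, for a total of 13.417 + 70.647 = 84.064 m.
Since a_F ≤ a_L and the follower starts braking later, the follower is never slower than the leader, so the closest approach is when both have stopped.
Minimum gap = 84.064 − 39.081 = 44.983 m.

Minimum gap ≈ 45 m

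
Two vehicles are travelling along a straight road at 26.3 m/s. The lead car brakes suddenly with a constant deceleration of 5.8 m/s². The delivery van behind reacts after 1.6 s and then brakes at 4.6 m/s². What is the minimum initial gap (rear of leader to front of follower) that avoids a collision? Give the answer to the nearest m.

Minimum gap ≈ 58 m

Leader travels v²/(2a_L) = 691.690 / 11.600 = 59.628 m before stopping.
Follower covers v·t_r = 26.3000 × 1.6 = 42.080 m while reacting, then v²/(2a_F) = 691.690 / 9.200 = 75.184 m while braking, for a total of 42.080 + 75.184 = 117.264 m.
Since a_F ≤ a_L and the follower starts braking later, the follower is never slower than the leader, so the closest approach is when both have stopped.
Minimum gap = 117.264 − 59.628 = 57.636 m.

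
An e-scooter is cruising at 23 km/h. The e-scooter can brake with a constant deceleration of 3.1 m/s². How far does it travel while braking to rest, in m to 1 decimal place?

23 km/h ÷ 3.6 = 6.3889 m/s.
Braking distance = v²/(2a) = 6.3889² / (2 × 3.100) = 40.818 / 6.200 = 6.584 m.

Braking distance ≈ 6.6 m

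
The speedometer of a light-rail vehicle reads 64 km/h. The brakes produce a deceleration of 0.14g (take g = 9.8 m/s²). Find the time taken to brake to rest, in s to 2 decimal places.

Braking time ≈ 12.96 s

64 km/h ÷ 3.6 = 17.7778 m/s.
a = 0.14 × 9.8 = 1.372 m/s².
Braking time = v/a = 17.7778 / 1.372 = 12.958 s.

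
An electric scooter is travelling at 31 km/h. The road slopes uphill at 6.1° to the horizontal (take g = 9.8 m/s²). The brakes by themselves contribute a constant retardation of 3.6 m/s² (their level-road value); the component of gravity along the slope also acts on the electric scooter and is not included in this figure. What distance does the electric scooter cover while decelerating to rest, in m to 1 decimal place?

31 km/h ÷ 3.6 = 8.6111 m/s.
Gravity along the uphill slope adds to the braking deceleration: a_eff = 3.600 + 9.8·sin 6.1° = 3.600 + 1.041 = 4.641 m/s².
Braking distance = v²/(2a) = 8.6111² / (2 × 4.641) = 74.151 / 9.282 = 7.989 m.

Braking distance ≈ 8.0 m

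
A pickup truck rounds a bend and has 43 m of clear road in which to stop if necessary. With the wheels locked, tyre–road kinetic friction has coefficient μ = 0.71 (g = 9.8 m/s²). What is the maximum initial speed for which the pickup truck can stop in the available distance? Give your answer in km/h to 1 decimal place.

Maximum speed ≈ 88.1 km/h

a = μg = 0.71 × 9.8 = 6.958 m/s².
v²/(2a) = d ⇒ v = √(2 × 6.958 × 43) = √598.39 = 24.4620 m/s.
24.4620 m/s × 3.6 = 88.063 km/h.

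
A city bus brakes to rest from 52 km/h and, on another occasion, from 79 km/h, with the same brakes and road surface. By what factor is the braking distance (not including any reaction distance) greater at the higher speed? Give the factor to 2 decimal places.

Factor ≈ 2.31

Braking distance d = v²/(2a), so with a fixed, d ∝ v².
Factor = (79/52)² = 1.5192² = 2.3080.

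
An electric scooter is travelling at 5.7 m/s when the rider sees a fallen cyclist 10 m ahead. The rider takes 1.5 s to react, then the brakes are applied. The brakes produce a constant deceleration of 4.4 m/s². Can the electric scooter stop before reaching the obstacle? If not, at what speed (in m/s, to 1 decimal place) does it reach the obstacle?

No — it strikes the obstacle at 4.4 m/s

Reaction distance = 5.7000 × 1.5 = 8.550 m.
Braking distance needed to stop: v²/(2a) = 32.490 / 8.800 = 3.692 m, so total needed = 8.550 + 3.692 = 12.242 m > 10 m — it cannot stop.
Distance remaining when braking begins: 10 − 8.550 = 1.450 m.
v² = v₀² − 2a·d = 32.490 − 2 × 4.400 × 1.450 = 19.730 m²/s².
v = √19.730 = 4.442 m/s.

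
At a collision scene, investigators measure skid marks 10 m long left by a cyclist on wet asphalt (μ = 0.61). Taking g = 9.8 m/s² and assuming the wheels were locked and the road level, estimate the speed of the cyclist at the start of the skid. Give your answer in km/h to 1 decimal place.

Initial speed ≈ 39.4 km/h

Deceleration a = μg = 0.61 × 9.8 = 5.978 m/s².
v = √(2a·d) = √(2 × 5.978 × 10) = √119.560 = 10.9343 m/s.
= 10.9343 × 3.6 = 39.363 km/h.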